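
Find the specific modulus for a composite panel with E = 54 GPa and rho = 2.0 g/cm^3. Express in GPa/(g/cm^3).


Specific stiffness = E/rho = 54/2.0 = 27.0 GPa/(g/cm^3)

27.0 GPa/(g/cm^3)


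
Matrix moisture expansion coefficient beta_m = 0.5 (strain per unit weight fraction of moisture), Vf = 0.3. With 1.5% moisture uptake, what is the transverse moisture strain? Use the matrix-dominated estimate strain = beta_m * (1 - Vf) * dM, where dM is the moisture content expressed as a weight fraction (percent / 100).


dM = 1.5/100 = 0.015
strain = beta_m * (1-Vf) * dM = 0.5 * 0.7 * 0.015 = 0.00525

0.00525


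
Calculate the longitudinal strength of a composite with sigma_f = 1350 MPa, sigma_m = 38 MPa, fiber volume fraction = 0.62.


sigma_1 = sigma_f*Vf + sigma_m*(1-Vf) = 1350*0.62 + 38*0.38 = 851.4 MPa

851.4 MPa


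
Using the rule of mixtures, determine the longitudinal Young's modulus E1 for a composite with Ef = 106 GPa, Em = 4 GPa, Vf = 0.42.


E1 = Ef*Vf + Em*(1-Vf) = 106*0.42 + 4*0.58 = 46.84 GPa

46.84 GPa


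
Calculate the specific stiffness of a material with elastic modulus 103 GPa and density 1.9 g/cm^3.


Specific stiffness = E/rho = 103/1.9 = 54.2 GPa/(g/cm^3)

54.2 GPa/(g/cm^3)


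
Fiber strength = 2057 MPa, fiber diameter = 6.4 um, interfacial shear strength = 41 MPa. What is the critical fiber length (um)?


Lc = sigma_f * d / (2 * tau_i) = 2057 * 6.4 / (2 * 41) = 160.5 um

160.5 um


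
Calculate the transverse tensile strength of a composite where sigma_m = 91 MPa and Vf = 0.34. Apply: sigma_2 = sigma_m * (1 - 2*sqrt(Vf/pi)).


factor = 1 - 2*sqrt(0.34/pi) = 0.342
sigma_2 = 91 * 0.342 = 31.13 MPa

31.13 MPa


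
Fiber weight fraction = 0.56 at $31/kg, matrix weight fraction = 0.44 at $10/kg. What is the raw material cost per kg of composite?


Cost = cost_f*Wf + cost_m*Wm = 31*0.56 + 10*0.44 = $21.76/kg

$21.76/kg


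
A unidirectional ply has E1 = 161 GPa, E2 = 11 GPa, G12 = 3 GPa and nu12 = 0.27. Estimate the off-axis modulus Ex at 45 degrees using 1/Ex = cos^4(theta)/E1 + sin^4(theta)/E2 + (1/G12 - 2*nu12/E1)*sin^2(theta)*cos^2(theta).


cos^4(45) = 0.25, sin^4(45) = 0.25, sin^2(45)*cos^2(45) = 0.25
1/G12 - 2*nu12/E1 = 1/3 - 2*0.27/161 = 0.329979 GPa^-1
1/Ex = 0.25/161 + 0.25/11 + 0.329979*0.25 = 0.1067749 GPa^-1
Ex = 9.37 GPa

9.37 GPa


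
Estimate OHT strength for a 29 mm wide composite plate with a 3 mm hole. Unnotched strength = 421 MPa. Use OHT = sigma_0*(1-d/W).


OHT = sigma_0*(1-d/W) = 421*(1-3/29) = 377.4 MPa

377.4 MPa


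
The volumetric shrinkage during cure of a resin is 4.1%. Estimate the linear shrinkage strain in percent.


Linear shrinkage ≈ vol_shrink/3 = 4.1/3 = 1.367%

1.367%


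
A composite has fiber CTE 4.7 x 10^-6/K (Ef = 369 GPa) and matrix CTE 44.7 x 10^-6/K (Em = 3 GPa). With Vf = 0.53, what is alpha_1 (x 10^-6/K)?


E1 = Ef*Vf + Em*(1-Vf) = 196.98
alpha_1 = (alpha_f*Ef*Vf + alpha_m*Em*(1-Vf))/E1 = 4.99 x 10^-6/K

4.99 x 10^-6/K


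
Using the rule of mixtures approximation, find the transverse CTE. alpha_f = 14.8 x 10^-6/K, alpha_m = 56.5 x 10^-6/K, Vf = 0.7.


alpha_2 = alpha_f*Vf + alpha_m*(1-Vf) = 14.8*0.7 + 56.5*0.3 = 27.3 x 10^-6/K

27.3 x 10^-6/K


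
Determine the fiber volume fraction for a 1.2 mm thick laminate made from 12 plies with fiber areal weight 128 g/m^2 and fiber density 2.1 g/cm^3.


Vf = n * FAW / (rho_f * h * 1000) = 12 * 128 / (2.1 * 1.2 * 1000) = 0.6095

0.6095


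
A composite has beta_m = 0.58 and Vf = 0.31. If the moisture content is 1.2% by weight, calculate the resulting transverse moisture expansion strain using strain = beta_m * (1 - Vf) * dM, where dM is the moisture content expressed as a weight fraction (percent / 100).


dM = 1.2/100 = 0.012
strain = beta_m * (1-Vf) * dM = 0.58 * 0.69 * 0.012 = 0.0048024

0.0048024


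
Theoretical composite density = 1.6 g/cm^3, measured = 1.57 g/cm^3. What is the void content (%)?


Void% = (rho_theo - rho_actual)/rho_theo * 100 = (1.6 - 1.57)/1.6 * 100 = 1.88%

1.88%


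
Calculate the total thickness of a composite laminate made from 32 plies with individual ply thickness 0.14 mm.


h = n * t_ply = 32 * 0.14 = 4.48 mm

4.48 mm


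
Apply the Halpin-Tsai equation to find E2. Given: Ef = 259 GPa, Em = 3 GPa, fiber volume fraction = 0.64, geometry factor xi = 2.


eta = (Ef/Em - 1)/(Ef/Em + xi) = (86.3333 - 1)/(86.3333 + 2) = 0.966
E2 = Em*(1+xi*eta*Vf)/(1-eta*Vf) = 17.58 GPa

17.58 GPa


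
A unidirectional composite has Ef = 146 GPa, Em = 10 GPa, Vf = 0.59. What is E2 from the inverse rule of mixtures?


1/E2 = Vf/Ef + (1-Vf)/Em = 0.59/146 + 0.41/10
E2 = 22.2 GPa

22.2 GPa


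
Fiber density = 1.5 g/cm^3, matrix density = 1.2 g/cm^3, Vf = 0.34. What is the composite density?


rho_c = rho_f*Vf + rho_m*(1-Vf) = 1.5*0.34 + 1.2*0.66 = 1.302 g/cm^3

1.302 g/cm^3


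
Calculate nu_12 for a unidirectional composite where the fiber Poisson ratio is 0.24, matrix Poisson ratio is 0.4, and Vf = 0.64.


nu_12 = nu_f*Vf + nu_m*(1-Vf) = 0.24*0.64 + 0.4*0.36 = 0.2976

0.2976


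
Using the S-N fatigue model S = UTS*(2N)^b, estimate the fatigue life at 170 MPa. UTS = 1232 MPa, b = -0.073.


N = 0.5 * (S/UTS)^(1/b) = 0.5 * (170/1232)^(1/-0.073) = 3.0339e+11 cycles

3.0339e+11 cycles


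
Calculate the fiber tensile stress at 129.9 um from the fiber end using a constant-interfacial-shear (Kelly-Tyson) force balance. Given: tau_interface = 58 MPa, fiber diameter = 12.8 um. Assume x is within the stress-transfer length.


Force balance: sigma_f * (pi*d^2/4) = tau * (pi*d) * x  ->  sigma_f = 4 * tau * x / d
sigma_f = 4 * 58 * 129.9 / 12.8 = 2354.4 MPa

2354.4 MPa


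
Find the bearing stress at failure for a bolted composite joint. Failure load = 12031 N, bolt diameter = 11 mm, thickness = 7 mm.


sigma_br = F/(d*h) = 12031/(11*7) = 156.2 MPa

156.2 MPa


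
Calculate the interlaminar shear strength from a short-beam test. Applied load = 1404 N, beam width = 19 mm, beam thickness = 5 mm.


ILSS = 3F/(4bh) = 3*1404/(4*19*5) = 11.08 MPa

11.08 MPa


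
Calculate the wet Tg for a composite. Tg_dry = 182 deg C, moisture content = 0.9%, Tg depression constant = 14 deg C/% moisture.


Tg_wet = Tg_dry - k*moisture = 182 - 14*0.9 = 169.4 deg C

169.4 deg C


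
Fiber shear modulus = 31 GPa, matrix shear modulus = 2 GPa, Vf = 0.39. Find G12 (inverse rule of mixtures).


1/G12 = Vf/Gf + (1-Vf)/Gm = 0.39/31 + 0.61/2
G12 = 3.15 GPa

3.15 GPa


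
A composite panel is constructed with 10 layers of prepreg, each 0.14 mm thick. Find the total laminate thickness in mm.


h = n * t_ply = 10 * 0.14 = 1.4 mm

1.4 mm


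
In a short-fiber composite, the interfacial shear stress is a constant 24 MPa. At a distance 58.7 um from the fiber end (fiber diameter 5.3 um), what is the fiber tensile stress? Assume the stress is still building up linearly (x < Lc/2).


Force balance: sigma_f * (pi*d^2/4) = tau * (pi*d) * x  ->  sigma_f = 4 * tau * x / d
sigma_f = 4 * 24 * 58.7 / 5.3 = 1063.2 MPa

1063.2 MPa


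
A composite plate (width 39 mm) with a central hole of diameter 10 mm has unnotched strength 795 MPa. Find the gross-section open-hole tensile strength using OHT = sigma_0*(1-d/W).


OHT = sigma_0*(1-d/W) = 795*(1-10/39) = 591.2 MPa

591.2 MPa


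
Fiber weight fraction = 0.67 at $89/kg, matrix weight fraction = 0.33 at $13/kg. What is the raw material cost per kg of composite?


Cost = cost_f*Wf + cost_m*Wm = 89*0.67 + 13*0.33 = $63.92/kg

$63.92/kg


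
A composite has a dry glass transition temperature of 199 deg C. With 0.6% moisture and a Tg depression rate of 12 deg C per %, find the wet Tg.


Tg_wet = Tg_dry - k*moisture = 199 - 12*0.6 = 191.8 deg C

191.8 deg C


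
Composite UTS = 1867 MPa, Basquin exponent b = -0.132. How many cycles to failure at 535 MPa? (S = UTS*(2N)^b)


N = 0.5 * (S/UTS)^(1/b) = 0.5 * (535/1867)^(1/-0.132) = 6471.7170 cycles

6471.7170 cycles


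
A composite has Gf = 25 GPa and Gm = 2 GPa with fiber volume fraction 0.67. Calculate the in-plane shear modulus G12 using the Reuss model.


1/G12 = Vf/Gf + (1-Vf)/Gm = 0.67/25 + 0.33/2
G12 = 5.21 GPa

5.21 GPa


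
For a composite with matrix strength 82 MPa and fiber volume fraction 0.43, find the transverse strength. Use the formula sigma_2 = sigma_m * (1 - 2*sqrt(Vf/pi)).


factor = 1 - 2*sqrt(0.43/pi) = 0.2601
sigma_2 = 82 * 0.2601 = 21.33 MPa

21.33 MPa


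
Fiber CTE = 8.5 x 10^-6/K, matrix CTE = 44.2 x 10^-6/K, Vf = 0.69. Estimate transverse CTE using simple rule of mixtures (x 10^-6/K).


alpha_2 = alpha_f*Vf + alpha_m*(1-Vf) = 8.5*0.69 + 44.2*0.31 = 19.6 x 10^-6/K

19.6 x 10^-6/K


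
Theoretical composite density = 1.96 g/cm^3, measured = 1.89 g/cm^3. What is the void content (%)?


Void% = (rho_theo - rho_actual)/rho_theo * 100 = (1.96 - 1.89)/1.96 * 100 = 3.57%

3.57%


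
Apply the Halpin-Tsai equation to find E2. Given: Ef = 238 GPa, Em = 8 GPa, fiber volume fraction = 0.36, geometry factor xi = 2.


eta = (Ef/Em - 1)/(Ef/Em + xi) = (29.75 - 1)/(29.75 + 2) = 0.9055
E2 = Em*(1+xi*eta*Vf)/(1-eta*Vf) = 19.61 GPa

19.61 GPa


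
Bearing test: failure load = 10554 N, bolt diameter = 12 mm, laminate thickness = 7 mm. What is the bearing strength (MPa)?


sigma_br = F/(d*h) = 10554/(12*7) = 125.6 MPa

125.6 MPa


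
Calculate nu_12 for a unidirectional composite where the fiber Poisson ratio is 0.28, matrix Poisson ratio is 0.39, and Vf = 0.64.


nu_12 = nu_f*Vf + nu_m*(1-Vf) = 0.28*0.64 + 0.39*0.36 = 0.3196

0.3196


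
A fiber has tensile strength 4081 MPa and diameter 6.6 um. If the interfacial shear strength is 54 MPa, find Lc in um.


Lc = sigma_f * d / (2 * tau_i) = 4081 * 6.6 / (2 * 54) = 249.4 um

249.4 um


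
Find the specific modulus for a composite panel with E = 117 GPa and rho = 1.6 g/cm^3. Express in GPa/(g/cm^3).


Specific stiffness = E/rho = 117/1.6 = 73.1 GPa/(g/cm^3)

73.1 GPa/(g/cm^3)


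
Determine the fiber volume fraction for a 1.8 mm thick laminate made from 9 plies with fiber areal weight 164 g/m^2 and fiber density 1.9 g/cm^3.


Vf = n * FAW / (rho_f * h * 1000) = 9 * 164 / (1.9 * 1.8 * 1000) = 0.4316

0.4316


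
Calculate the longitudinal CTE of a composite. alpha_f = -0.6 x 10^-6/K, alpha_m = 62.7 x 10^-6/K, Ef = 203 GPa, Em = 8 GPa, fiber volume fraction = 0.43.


E1 = Ef*Vf + Em*(1-Vf) = 91.85
alpha_1 = (alpha_f*Ef*Vf + alpha_m*Em*(1-Vf))/E1 = 2.54 x 10^-6/K

2.54 x 10^-6/K


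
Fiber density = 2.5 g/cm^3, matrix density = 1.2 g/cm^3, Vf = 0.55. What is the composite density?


rho_c = rho_f*Vf + rho_m*(1-Vf) = 2.5*0.55 + 1.2*0.45 = 1.915 g/cm^3

1.915 g/cm^3


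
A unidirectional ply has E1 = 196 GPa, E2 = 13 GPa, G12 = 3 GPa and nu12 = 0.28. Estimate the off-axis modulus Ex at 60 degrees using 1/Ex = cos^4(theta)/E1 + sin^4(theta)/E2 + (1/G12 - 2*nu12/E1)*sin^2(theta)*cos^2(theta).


cos^4(60) = 0.0625, sin^4(60) = 0.5625, sin^2(60)*cos^2(60) = 0.1875
1/G12 - 2*nu12/E1 = 1/3 - 2*0.28/196 = 0.330476 GPa^-1
1/Ex = 0.0625/196 + 0.5625/13 + 0.330476*0.1875 = 0.1055524 GPa^-1
Ex = 9.47 GPa

9.47 GPa


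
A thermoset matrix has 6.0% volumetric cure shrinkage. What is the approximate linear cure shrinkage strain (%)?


Linear shrinkage ≈ vol_shrink/3 = 6.0/3 = 2.0%

2.0%


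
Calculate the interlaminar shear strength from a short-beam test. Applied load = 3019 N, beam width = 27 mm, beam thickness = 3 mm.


ILSS = 3F/(4bh) = 3*3019/(4*27*3) = 27.95 MPa

27.95 MPa


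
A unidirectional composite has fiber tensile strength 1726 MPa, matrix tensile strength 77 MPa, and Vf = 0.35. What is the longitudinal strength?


sigma_1 = sigma_f*Vf + sigma_m*(1-Vf) = 1726*0.35 + 77*0.65 = 654.2 MPa

654.2 MPa


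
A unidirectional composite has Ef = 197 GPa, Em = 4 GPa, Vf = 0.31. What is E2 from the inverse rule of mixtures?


1/E2 = Vf/Ef + (1-Vf)/Em = 0.31/197 + 0.69/4
E2 = 5.74 GPa

5.74 GPa


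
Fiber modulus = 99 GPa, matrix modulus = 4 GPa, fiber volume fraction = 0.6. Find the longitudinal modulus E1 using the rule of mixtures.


E1 = Ef*Vf + Em*(1-Vf) = 99*0.6 + 4*0.4 = 61.0 GPa

61.0 GPa


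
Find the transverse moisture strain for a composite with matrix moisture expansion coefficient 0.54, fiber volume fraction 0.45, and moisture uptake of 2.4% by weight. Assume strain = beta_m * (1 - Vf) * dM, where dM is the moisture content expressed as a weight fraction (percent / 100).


dM = 2.4/100 = 0.024
strain = beta_m * (1-Vf) * dM = 0.54 * 0.55 * 0.024 = 0.007128

0.007128


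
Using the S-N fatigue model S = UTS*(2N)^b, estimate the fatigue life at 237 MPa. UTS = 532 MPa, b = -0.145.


N = 0.5 * (S/UTS)^(1/b) = 0.5 * (237/532)^(1/-0.145) = 132.0644 cycles

132.0644 cycles


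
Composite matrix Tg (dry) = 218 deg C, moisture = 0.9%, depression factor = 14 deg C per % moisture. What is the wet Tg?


Tg_wet = Tg_dry - k*moisture = 218 - 14*0.9 = 205.4 deg C

205.4 deg C


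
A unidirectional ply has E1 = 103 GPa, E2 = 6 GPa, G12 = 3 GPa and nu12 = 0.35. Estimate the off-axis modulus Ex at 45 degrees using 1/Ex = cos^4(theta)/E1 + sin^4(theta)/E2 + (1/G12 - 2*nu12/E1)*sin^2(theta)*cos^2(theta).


cos^4(45) = 0.25, sin^4(45) = 0.25, sin^2(45)*cos^2(45) = 0.25
1/G12 - 2*nu12/E1 = 1/3 - 2*0.35/103 = 0.326537 GPa^-1
1/Ex = 0.25/103 + 0.25/6 + 0.326537*0.25 = 0.1257282 GPa^-1
Ex = 7.95 GPa

7.95 GPa


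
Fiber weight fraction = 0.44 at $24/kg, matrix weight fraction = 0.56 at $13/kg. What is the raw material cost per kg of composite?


Cost = cost_f*Wf + cost_m*Wm = 24*0.44 + 13*0.56 = $17.84/kg

$17.84/kg


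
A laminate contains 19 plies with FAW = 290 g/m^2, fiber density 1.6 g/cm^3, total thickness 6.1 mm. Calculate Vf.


Vf = n * FAW / (rho_f * h * 1000) = 19 * 290 / (1.6 * 6.1 * 1000) = 0.5645

0.5645


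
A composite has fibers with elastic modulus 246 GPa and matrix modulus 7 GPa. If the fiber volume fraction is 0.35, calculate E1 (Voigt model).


E1 = Ef*Vf + Em*(1-Vf) = 246*0.35 + 7*0.65 = 90.65 GPa

90.65 GPa


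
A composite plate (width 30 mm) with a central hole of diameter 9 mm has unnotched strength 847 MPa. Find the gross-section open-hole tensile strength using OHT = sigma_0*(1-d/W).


OHT = sigma_0*(1-d/W) = 847*(1-9/30) = 592.9 MPa

592.9 MPa


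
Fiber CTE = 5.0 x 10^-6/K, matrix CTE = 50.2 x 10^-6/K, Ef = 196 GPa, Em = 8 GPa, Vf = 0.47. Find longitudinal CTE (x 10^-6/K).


E1 = Ef*Vf + Em*(1-Vf) = 96.36
alpha_1 = (alpha_f*Ef*Vf + alpha_m*Em*(1-Vf))/E1 = 6.99 x 10^-6/K

6.99 x 10^-6/K


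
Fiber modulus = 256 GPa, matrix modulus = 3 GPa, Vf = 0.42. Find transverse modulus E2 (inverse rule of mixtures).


1/E2 = Vf/Ef + (1-Vf)/Em = 0.42/256 + 0.58/3
E2 = 5.13 GPa

5.13 GPa


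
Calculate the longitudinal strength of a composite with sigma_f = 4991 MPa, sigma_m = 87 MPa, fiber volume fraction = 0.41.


sigma_1 = sigma_f*Vf + sigma_m*(1-Vf) = 4991*0.41 + 87*0.59 = 2097.6 MPa

2097.6 MPa


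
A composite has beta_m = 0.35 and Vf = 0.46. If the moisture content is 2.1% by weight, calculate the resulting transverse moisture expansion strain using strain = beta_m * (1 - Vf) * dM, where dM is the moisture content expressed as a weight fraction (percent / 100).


dM = 2.1/100 = 0.021
strain = beta_m * (1-Vf) * dM = 0.35 * 0.54 * 0.021 = 0.003969

0.003969


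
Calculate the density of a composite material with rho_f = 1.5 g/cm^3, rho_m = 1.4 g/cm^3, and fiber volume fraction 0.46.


rho_c = rho_f*Vf + rho_m*(1-Vf) = 1.5*0.46 + 1.4*0.54 = 1.446 g/cm^3

1.446 g/cm^3


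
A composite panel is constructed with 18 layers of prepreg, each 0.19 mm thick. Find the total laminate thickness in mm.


h = n * t_ply = 18 * 0.19 = 3.42 mm

3.42 mm


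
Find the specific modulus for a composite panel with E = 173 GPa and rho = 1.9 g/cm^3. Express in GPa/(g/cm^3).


Specific stiffness = E/rho = 173/1.9 = 91.1 GPa/(g/cm^3)

91.1 GPa/(g/cm^3)


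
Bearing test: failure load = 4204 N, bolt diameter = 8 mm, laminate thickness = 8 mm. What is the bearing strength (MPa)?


sigma_br = F/(d*h) = 4204/(8*8) = 65.7 MPa

65.7 MPa


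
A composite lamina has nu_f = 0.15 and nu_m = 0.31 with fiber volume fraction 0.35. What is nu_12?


nu_12 = nu_f*Vf + nu_m*(1-Vf) = 0.15*0.35 + 0.31*0.65 = 0.254

0.254


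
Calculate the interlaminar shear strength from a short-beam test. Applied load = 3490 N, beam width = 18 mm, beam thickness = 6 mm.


ILSS = 3F/(4bh) = 3*3490/(4*18*6) = 24.24 MPa

24.24 MPa


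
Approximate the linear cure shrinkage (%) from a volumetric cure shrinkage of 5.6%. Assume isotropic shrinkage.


Linear shrinkage ≈ vol_shrink/3 = 5.6/3 = 1.867%

1.867%


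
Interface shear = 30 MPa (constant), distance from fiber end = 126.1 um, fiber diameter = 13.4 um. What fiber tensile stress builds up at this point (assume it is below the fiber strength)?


Force balance: sigma_f * (pi*d^2/4) = tau * (pi*d) * x  ->  sigma_f = 4 * tau * x / d
sigma_f = 4 * 30 * 126.1 / 13.4 = 1129.3 MPa

1129.3 MPa


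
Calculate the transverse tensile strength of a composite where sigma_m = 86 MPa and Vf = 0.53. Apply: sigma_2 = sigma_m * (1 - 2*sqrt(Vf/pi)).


factor = 1 - 2*sqrt(0.53/pi) = 0.1785
sigma_2 = 86 * 0.1785 = 15.35 MPa

15.35 MPa


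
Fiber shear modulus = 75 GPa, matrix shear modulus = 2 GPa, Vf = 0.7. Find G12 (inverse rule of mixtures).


1/G12 = Vf/Gf + (1-Vf)/Gm = 0.7/75 + 0.3/2
G12 = 6.28 GPa

6.28 GPa


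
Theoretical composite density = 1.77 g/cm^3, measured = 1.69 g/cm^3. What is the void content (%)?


Void% = (rho_theo - rho_actual)/rho_theo * 100 = (1.77 - 1.69)/1.77 * 100 = 4.52%

4.52%


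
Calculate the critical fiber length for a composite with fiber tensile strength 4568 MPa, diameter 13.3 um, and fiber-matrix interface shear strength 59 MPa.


Lc = sigma_f * d / (2 * tau_i) = 4568 * 13.3 / (2 * 59) = 514.9 um

514.9 um


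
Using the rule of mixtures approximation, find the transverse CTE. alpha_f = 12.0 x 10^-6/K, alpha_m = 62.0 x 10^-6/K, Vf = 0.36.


alpha_2 = alpha_f*Vf + alpha_m*(1-Vf) = 12.0*0.36 + 62.0*0.64 = 44.0 x 10^-6/K

44.0 x 10^-6/K


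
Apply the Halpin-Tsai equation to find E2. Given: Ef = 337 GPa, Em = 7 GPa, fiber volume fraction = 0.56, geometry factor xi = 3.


eta = (Ef/Em - 1)/(Ef/Em + xi) = (48.1429 - 1)/(48.1429 + 3) = 0.9218
E2 = Em*(1+xi*eta*Vf)/(1-eta*Vf) = 36.88 GPa

36.88 GPa


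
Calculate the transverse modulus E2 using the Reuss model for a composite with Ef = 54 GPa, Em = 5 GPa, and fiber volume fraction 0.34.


1/E2 = Vf/Ef + (1-Vf)/Em = 0.34/54 + 0.66/5
E2 = 7.23 GPa

7.23 GPa


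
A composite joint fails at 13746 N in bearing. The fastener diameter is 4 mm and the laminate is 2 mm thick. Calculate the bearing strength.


sigma_br = F/(d*h) = 13746/(4*2) = 1718.3 MPa

1718.3 MPa


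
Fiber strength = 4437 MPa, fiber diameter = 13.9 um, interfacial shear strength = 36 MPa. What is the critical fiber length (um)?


Lc = sigma_f * d / (2 * tau_i) = 4437 * 13.9 / (2 * 36) = 856.6 um

856.6 um


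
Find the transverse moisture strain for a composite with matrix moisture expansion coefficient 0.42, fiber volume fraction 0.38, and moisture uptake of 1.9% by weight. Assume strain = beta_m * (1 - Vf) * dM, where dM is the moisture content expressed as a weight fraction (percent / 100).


dM = 1.9/100 = 0.019
strain = beta_m * (1-Vf) * dM = 0.42 * 0.62 * 0.019 = 0.0049476

0.0049476


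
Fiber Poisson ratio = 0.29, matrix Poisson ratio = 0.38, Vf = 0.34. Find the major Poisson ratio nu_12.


nu_12 = nu_f*Vf + nu_m*(1-Vf) = 0.29*0.34 + 0.38*0.66 = 0.3494

0.3494


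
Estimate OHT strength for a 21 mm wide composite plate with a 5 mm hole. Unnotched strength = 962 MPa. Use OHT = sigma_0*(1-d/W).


OHT = sigma_0*(1-d/W) = 962*(1-5/21) = 733.0 MPa

733.0 MPa


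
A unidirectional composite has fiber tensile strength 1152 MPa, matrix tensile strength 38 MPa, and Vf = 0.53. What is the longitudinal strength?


sigma_1 = sigma_f*Vf + sigma_m*(1-Vf) = 1152*0.53 + 38*0.47 = 628.4 MPa

628.4 MPa


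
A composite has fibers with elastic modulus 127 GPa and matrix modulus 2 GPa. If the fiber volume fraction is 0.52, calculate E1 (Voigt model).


E1 = Ef*Vf + Em*(1-Vf) = 127*0.52 + 2*0.48 = 67.0 GPa

67.0 GPa


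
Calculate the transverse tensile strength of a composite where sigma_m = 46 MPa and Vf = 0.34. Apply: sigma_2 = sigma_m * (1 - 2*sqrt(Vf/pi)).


factor = 1 - 2*sqrt(0.34/pi) = 0.342
sigma_2 = 46 * 0.342 = 15.73 MPa

15.73 MPa


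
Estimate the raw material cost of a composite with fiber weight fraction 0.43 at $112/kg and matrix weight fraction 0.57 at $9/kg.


Cost = cost_f*Wf + cost_m*Wm = 112*0.43 + 9*0.57 = $53.29/kg

$53.29/kg


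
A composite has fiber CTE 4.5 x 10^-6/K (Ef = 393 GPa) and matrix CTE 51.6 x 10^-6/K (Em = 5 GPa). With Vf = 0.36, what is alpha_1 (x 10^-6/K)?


E1 = Ef*Vf + Em*(1-Vf) = 144.68
alpha_1 = (alpha_f*Ef*Vf + alpha_m*Em*(1-Vf))/E1 = 5.54 x 10^-6/K

5.54 x 10^-6/K


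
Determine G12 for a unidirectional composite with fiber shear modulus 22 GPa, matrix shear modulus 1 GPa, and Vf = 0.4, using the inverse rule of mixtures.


1/G12 = Vf/Gf + (1-Vf)/Gm = 0.4/22 + 0.6/1
G12 = 1.62 GPa

1.62 GPa


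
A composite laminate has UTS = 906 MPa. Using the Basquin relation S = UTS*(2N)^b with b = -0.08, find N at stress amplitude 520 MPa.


N = 0.5 * (S/UTS)^(1/b) = 0.5 * (520/906)^(1/-0.08) = 516.4529 cycles

516.4529 cycles


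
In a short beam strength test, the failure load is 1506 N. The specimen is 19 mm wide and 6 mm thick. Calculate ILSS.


ILSS = 3F/(4bh) = 3*1506/(4*19*6) = 9.91 MPa

9.91 MPa


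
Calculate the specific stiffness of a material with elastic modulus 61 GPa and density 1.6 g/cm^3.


Specific stiffness = E/rho = 61/1.6 = 38.1 GPa/(g/cm^3)

38.1 GPa/(g/cm^3)


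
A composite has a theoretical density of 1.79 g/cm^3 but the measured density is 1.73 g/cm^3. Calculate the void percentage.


Void% = (rho_theo - rho_actual)/rho_theo * 100 = (1.79 - 1.73)/1.79 * 100 = 3.35%

3.35%


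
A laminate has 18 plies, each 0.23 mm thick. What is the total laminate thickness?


h = n * t_ply = 18 * 0.23 = 4.14 mm

4.14 mm


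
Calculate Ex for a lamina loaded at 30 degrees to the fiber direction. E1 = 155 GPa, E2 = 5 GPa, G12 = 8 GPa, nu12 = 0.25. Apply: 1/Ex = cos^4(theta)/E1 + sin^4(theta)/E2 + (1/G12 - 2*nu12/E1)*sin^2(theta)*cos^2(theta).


cos^4(30) = 0.5625, sin^4(30) = 0.0625, sin^2(30)*cos^2(30) = 0.1875
1/G12 - 2*nu12/E1 = 1/8 - 2*0.25/155 = 0.121774 GPa^-1
1/Ex = 0.5625/155 + 0.0625/5 + 0.121774*0.1875 = 0.0389617 GPa^-1
Ex = 25.67 GPa

25.67 GPa


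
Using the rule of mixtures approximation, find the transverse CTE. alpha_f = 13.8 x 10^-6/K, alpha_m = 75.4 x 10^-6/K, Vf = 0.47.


alpha_2 = alpha_f*Vf + alpha_m*(1-Vf) = 13.8*0.47 + 75.4*0.53 = 46.4 x 10^-6/K

46.4 x 10^-6/K


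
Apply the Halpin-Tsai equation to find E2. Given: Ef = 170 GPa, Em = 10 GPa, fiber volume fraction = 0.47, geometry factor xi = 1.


eta = (Ef/Em - 1)/(Ef/Em + xi) = (17.0 - 1)/(17.0 + 1) = 0.8889
E2 = Em*(1+xi*eta*Vf)/(1-eta*Vf) = 24.35 GPa

24.35 GPa


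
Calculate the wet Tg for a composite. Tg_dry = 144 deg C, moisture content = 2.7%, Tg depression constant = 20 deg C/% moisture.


Tg_wet = Tg_dry - k*moisture = 144 - 20*2.7 = 90.0 deg C

90.0 deg C


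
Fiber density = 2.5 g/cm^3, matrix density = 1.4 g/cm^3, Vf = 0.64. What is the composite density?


rho_c = rho_f*Vf + rho_m*(1-Vf) = 2.5*0.64 + 1.4*0.36 = 2.104 g/cm^3

2.104 g/cm^3


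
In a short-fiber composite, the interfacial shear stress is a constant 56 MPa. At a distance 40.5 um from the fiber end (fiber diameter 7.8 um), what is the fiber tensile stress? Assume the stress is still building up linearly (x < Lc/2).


Force balance: sigma_f * (pi*d^2/4) = tau * (pi*d) * x  ->  sigma_f = 4 * tau * x / d
sigma_f = 4 * 56 * 40.5 / 7.8 = 1163.1 MPa

1163.1 MPa


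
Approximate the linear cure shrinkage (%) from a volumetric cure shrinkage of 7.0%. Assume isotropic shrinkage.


Linear shrinkage ≈ vol_shrink/3 = 7.0/3 = 2.333%

2.333%


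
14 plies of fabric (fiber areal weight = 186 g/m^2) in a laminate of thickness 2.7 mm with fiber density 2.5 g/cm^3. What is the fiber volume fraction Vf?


Vf = n * FAW / (rho_f * h * 1000) = 14 * 186 / (2.5 * 2.7 * 1000) = 0.3858

0.3858


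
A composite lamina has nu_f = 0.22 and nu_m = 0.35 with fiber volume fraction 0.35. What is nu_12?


nu_12 = nu_f*Vf + nu_m*(1-Vf) = 0.22*0.35 + 0.35*0.65 = 0.3045

0.3045


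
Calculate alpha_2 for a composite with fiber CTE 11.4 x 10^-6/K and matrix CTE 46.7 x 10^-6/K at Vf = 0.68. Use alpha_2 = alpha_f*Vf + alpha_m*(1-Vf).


alpha_2 = alpha_f*Vf + alpha_m*(1-Vf) = 11.4*0.68 + 46.7*0.32 = 22.7 x 10^-6/K

22.7 x 10^-6/K


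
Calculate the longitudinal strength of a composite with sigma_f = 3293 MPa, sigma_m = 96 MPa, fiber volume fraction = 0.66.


sigma_1 = sigma_f*Vf + sigma_m*(1-Vf) = 3293*0.66 + 96*0.34 = 2206.0 MPa

2206.0 MPa


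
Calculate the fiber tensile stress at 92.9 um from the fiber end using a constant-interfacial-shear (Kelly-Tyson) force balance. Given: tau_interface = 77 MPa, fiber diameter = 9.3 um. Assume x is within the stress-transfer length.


Force balance: sigma_f * (pi*d^2/4) = tau * (pi*d) * x  ->  sigma_f = 4 * tau * x / d
sigma_f = 4 * 77 * 92.9 / 9.3 = 3076.7 MPa

3076.7 MPa


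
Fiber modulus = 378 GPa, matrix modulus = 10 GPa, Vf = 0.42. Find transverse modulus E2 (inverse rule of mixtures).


1/E2 = Vf/Ef + (1-Vf)/Em = 0.42/378 + 0.58/10
E2 = 16.92 GPa

16.92 GPa


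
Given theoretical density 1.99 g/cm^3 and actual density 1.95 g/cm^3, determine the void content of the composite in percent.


Void% = (rho_theo - rho_actual)/rho_theo * 100 = (1.99 - 1.95)/1.99 * 100 = 2.01%

2.01%


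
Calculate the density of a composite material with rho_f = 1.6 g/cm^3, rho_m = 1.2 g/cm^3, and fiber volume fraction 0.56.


rho_c = rho_f*Vf + rho_m*(1-Vf) = 1.6*0.56 + 1.2*0.44 = 1.424 g/cm^3

1.424 g/cm^3


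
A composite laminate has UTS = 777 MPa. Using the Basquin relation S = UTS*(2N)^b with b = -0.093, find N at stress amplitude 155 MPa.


N = 0.5 * (S/UTS)^(1/b) = 0.5 * (155/777)^(1/-0.093) = 1.6858e+07 cycles

1.6858e+07 cycles


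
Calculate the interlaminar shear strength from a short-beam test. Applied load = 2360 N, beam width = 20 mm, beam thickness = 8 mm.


ILSS = 3F/(4bh) = 3*2360/(4*20*8) = 11.06 MPa

11.06 MPa


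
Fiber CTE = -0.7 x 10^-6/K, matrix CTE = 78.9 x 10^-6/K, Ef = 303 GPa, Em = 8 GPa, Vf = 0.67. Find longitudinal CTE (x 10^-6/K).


E1 = Ef*Vf + Em*(1-Vf) = 205.65
alpha_1 = (alpha_f*Ef*Vf + alpha_m*Em*(1-Vf))/E1 = 0.32 x 10^-6/K

0.32 x 10^-6/K


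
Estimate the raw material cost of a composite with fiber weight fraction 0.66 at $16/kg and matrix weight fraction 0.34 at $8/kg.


Cost = cost_f*Wf + cost_m*Wm = 16*0.66 + 8*0.34 = $13.28/kg

$13.28/kg


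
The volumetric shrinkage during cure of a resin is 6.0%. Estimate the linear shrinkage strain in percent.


Linear shrinkage ≈ vol_shrink/3 = 6.0/3 = 2.0%

2.0%


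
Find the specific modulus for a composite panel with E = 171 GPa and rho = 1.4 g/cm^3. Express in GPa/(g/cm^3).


Specific stiffness = E/rho = 171/1.4 = 122.1 GPa/(g/cm^3)

122.1 GPa/(g/cm^3)


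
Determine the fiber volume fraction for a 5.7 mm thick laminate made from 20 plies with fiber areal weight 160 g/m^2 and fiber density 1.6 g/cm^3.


Vf = n * FAW / (rho_f * h * 1000) = 20 * 160 / (1.6 * 5.7 * 1000) = 0.3509

0.3509


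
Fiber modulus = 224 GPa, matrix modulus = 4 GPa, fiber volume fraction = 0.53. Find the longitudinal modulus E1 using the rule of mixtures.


E1 = Ef*Vf + Em*(1-Vf) = 224*0.53 + 4*0.47 = 120.6 GPa

120.6 GPa


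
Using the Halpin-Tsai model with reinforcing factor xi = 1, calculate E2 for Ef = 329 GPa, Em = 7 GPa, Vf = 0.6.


eta = (Ef/Em - 1)/(Ef/Em + xi) = (47.0 - 1)/(47.0 + 1) = 0.9583
E2 = Em*(1+xi*eta*Vf)/(1-eta*Vf) = 25.94 GPa

25.94 GPa


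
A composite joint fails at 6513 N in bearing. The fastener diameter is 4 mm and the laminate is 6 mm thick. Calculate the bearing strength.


sigma_br = F/(d*h) = 6513/(4*6) = 271.4 MPa

271.4 MPa


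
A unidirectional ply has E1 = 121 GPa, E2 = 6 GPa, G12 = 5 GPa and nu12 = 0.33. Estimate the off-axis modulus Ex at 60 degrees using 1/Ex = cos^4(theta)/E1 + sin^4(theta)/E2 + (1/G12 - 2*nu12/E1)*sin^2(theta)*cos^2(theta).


cos^4(60) = 0.0625, sin^4(60) = 0.5625, sin^2(60)*cos^2(60) = 0.1875
1/G12 - 2*nu12/E1 = 1/5 - 2*0.33/121 = 0.194545 GPa^-1
1/Ex = 0.0625/121 + 0.5625/6 + 0.194545*0.1875 = 0.1307438 GPa^-1
Ex = 7.65 GPa

7.65 GPa


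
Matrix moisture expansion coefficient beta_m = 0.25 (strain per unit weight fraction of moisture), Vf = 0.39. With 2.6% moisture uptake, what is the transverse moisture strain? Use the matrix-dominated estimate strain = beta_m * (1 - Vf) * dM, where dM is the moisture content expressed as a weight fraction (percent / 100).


dM = 2.6/100 = 0.026
strain = beta_m * (1-Vf) * dM = 0.25 * 0.61 * 0.026 = 0.003965

0.003965


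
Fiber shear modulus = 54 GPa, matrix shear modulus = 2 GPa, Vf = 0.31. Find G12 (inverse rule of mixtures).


1/G12 = Vf/Gf + (1-Vf)/Gm = 0.31/54 + 0.69/2
G12 = 2.85 GPa

2.85 GPa


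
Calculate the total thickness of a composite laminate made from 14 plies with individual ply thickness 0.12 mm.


h = n * t_ply = 14 * 0.12 = 1.68 mm

1.68 mm


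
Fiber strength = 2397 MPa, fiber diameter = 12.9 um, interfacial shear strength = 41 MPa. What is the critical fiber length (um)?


Lc = sigma_f * d / (2 * tau_i) = 2397 * 12.9 / (2 * 41) = 377.1 um

377.1 um


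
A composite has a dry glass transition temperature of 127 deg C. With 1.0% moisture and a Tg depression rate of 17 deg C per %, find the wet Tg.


Tg_wet = Tg_dry - k*moisture = 127 - 17*1.0 = 110.0 deg C

110.0 deg C


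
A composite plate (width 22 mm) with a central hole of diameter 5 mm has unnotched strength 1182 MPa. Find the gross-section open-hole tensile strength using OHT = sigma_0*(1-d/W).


OHT = sigma_0*(1-d/W) = 1182*(1-5/22) = 913.4 MPa

913.4 MPa


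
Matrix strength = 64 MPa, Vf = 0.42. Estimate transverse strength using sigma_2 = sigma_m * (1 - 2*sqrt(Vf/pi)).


factor = 1 - 2*sqrt(0.42/pi) = 0.2687
sigma_2 = 64 * 0.2687 = 17.2 MPa

17.2 MPa


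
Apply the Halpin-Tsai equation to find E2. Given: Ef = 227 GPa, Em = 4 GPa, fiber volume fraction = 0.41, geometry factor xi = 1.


eta = (Ef/Em - 1)/(Ef/Em + xi) = (56.75 - 1)/(56.75 + 1) = 0.9654
E2 = Em*(1+xi*eta*Vf)/(1-eta*Vf) = 9.24 GPa

9.24 GPa


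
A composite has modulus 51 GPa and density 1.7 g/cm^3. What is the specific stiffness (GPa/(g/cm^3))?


Specific stiffness = E/rho = 51/1.7 = 30.0 GPa/(g/cm^3)

30.0 GPa/(g/cm^3)


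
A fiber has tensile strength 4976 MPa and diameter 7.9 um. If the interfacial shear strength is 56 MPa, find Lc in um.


Lc = sigma_f * d / (2 * tau_i) = 4976 * 7.9 / (2 * 56) = 351.0 um

351.0 um


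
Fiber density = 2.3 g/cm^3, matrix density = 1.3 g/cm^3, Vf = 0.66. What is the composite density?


rho_c = rho_f*Vf + rho_m*(1-Vf) = 2.3*0.66 + 1.3*0.34 = 1.96 g/cm^3

1.96 g/cm^3


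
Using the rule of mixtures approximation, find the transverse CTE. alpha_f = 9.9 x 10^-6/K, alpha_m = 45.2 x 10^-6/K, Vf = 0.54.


alpha_2 = alpha_f*Vf + alpha_m*(1-Vf) = 9.9*0.54 + 45.2*0.46 = 26.1 x 10^-6/K

26.1 x 10^-6/K


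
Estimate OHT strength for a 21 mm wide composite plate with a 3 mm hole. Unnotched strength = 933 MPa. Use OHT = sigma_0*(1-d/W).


OHT = sigma_0*(1-d/W) = 933*(1-3/21) = 799.7 MPa

799.7 MPa


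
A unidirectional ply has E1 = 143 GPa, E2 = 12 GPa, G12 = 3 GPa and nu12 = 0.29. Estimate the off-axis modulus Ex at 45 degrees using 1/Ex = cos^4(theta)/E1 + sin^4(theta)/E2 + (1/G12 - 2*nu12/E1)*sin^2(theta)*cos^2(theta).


cos^4(45) = 0.25, sin^4(45) = 0.25, sin^2(45)*cos^2(45) = 0.25
1/G12 - 2*nu12/E1 = 1/3 - 2*0.29/143 = 0.329277 GPa^-1
1/Ex = 0.25/143 + 0.25/12 + 0.329277*0.25 = 0.1049009 GPa^-1
Ex = 9.53 GPa

9.53 GPa


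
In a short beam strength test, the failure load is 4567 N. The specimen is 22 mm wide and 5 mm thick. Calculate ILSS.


ILSS = 3F/(4bh) = 3*4567/(4*22*5) = 31.14 MPa

31.14 MPa


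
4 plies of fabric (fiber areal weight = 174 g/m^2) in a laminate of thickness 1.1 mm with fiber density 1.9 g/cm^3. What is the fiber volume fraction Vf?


Vf = n * FAW / (rho_f * h * 1000) = 4 * 174 / (1.9 * 1.1 * 1000) = 0.333

0.333


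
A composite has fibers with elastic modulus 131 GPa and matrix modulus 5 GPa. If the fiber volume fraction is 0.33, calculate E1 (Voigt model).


E1 = Ef*Vf + Em*(1-Vf) = 131*0.33 + 5*0.67 = 46.58 GPa

46.58 GPa


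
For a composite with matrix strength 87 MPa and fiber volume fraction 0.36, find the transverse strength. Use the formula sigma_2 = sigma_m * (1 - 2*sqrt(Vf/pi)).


factor = 1 - 2*sqrt(0.36/pi) = 0.323
sigma_2 = 87 * 0.323 = 28.1 MPa

28.1 MPa


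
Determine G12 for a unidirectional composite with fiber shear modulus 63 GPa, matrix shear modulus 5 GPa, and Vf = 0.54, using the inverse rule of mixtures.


1/G12 = Vf/Gf + (1-Vf)/Gm = 0.54/63 + 0.46/5
G12 = 9.94 GPa

9.94 GPa


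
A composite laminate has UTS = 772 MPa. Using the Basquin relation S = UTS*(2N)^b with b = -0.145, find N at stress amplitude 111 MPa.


N = 0.5 * (S/UTS)^(1/b) = 0.5 * (111/772)^(1/-0.145) = 322030.0206 cycles

322030.0206 cycles


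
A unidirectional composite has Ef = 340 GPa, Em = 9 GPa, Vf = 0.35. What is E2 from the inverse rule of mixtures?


1/E2 = Vf/Ef + (1-Vf)/Em = 0.35/340 + 0.65/9
E2 = 13.65 GPa

13.65 GPa


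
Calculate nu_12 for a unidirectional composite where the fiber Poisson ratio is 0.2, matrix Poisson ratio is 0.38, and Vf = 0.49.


nu_12 = nu_f*Vf + nu_m*(1-Vf) = 0.2*0.49 + 0.38*0.51 = 0.2918

0.2918


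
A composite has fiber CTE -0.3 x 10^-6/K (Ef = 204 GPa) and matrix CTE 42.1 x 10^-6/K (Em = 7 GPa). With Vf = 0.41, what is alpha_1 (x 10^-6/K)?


E1 = Ef*Vf + Em*(1-Vf) = 87.77
alpha_1 = (alpha_f*Ef*Vf + alpha_m*Em*(1-Vf))/E1 = 1.7 x 10^-6/K

1.7 x 10^-6/K


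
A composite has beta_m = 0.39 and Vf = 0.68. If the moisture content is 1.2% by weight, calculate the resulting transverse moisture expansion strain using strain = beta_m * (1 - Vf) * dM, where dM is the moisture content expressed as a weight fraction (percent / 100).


dM = 1.2/100 = 0.012
strain = beta_m * (1-Vf) * dM = 0.39 * 0.32 * 0.012 = 0.0014976

0.0014976


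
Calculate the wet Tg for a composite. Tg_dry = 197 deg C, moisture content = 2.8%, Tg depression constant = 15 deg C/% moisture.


Tg_wet = Tg_dry - k*moisture = 197 - 15*2.8 = 155.0 deg C

155.0 deg C


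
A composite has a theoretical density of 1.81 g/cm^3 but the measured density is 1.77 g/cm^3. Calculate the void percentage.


Void% = (rho_theo - rho_actual)/rho_theo * 100 = (1.81 - 1.77)/1.81 * 100 = 2.21%

2.21%


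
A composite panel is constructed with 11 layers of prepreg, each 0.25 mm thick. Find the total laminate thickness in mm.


h = n * t_ply = 11 * 0.25 = 2.75 mm

2.75 mm


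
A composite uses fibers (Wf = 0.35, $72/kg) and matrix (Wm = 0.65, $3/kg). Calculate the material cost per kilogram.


Cost = cost_f*Wf + cost_m*Wm = 72*0.35 + 3*0.65 = $27.15/kg

$27.15/kg


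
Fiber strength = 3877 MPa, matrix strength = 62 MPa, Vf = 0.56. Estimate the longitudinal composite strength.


sigma_1 = sigma_f*Vf + sigma_m*(1-Vf) = 3877*0.56 + 62*0.44 = 2198.4 MPa

2198.4 MPa


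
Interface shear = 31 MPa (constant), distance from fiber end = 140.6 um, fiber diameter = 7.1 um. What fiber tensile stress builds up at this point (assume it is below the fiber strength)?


Force balance: sigma_f * (pi*d^2/4) = tau * (pi*d) * x  ->  sigma_f = 4 * tau * x / d
sigma_f = 4 * 31 * 140.6 / 7.1 = 2455.5 MPa

2455.5 MPa


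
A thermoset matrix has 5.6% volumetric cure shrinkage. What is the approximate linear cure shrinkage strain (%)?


Linear shrinkage ≈ vol_shrink/3 = 5.6/3 = 1.867%

1.867%


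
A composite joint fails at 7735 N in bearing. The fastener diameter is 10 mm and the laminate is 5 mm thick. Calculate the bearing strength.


sigma_br = F/(d*h) = 7735/(10*5) = 154.7 MPa

154.7 MPa


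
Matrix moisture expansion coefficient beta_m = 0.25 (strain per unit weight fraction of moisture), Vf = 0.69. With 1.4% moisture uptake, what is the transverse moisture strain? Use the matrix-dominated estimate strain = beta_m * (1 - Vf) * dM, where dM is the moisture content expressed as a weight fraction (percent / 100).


dM = 1.4/100 = 0.014
strain = beta_m * (1-Vf) * dM = 0.25 * 0.31 * 0.014 = 0.001085

0.001085


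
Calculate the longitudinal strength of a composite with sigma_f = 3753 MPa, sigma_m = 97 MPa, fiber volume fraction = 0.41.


sigma_1 = sigma_f*Vf + sigma_m*(1-Vf) = 3753*0.41 + 97*0.59 = 1596.0 MPa

1596.0 MPa


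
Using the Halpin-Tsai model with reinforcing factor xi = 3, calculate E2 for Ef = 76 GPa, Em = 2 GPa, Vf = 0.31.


eta = (Ef/Em - 1)/(Ef/Em + xi) = (38.0 - 1)/(38.0 + 3) = 0.9024
E2 = Em*(1+xi*eta*Vf)/(1-eta*Vf) = 5.11 GPa

5.11 GPa


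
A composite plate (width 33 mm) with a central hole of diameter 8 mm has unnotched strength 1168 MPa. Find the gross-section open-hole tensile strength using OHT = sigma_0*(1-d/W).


OHT = sigma_0*(1-d/W) = 1168*(1-8/33) = 884.8 MPa

884.8 MPa


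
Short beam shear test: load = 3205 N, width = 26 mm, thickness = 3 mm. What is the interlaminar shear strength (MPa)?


ILSS = 3F/(4bh) = 3*3205/(4*26*3) = 30.82 MPa

30.82 MPa


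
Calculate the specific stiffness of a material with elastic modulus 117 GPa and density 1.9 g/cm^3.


Specific stiffness = E/rho = 117/1.9 = 61.6 GPa/(g/cm^3)

61.6 GPa/(g/cm^3)


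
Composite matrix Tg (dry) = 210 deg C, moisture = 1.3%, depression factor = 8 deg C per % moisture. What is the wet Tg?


Tg_wet = Tg_dry - k*moisture = 210 - 8*1.3 = 199.6 deg C

199.6 deg C


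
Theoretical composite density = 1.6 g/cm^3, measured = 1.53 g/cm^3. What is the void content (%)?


Void% = (rho_theo - rho_actual)/rho_theo * 100 = (1.6 - 1.53)/1.6 * 100 = 4.38%

4.38%


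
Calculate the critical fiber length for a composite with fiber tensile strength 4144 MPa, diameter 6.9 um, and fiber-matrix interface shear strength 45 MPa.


Lc = sigma_f * d / (2 * tau_i) = 4144 * 6.9 / (2 * 45) = 317.7 um

317.7 um


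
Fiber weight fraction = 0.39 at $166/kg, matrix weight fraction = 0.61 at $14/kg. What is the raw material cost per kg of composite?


Cost = cost_f*Wf + cost_m*Wm = 166*0.39 + 14*0.61 = $73.28/kg

$73.28/kg


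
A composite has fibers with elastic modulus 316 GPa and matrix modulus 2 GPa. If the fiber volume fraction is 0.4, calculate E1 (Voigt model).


E1 = Ef*Vf + Em*(1-Vf) = 316*0.4 + 2*0.6 = 127.6 GPa

127.6 GPa


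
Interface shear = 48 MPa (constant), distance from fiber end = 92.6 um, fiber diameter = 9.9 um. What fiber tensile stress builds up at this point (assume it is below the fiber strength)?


Force balance: sigma_f * (pi*d^2/4) = tau * (pi*d) * x  ->  sigma_f = 4 * tau * x / d
sigma_f = 4 * 48 * 92.6 / 9.9 = 1795.9 MPa

1795.9 MPa


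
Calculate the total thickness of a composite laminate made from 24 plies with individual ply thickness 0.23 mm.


h = n * t_ply = 24 * 0.23 = 5.52 mm

5.52 mm


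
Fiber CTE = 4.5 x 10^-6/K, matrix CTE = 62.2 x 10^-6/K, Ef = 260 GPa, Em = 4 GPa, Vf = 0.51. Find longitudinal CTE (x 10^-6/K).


E1 = Ef*Vf + Em*(1-Vf) = 134.56
alpha_1 = (alpha_f*Ef*Vf + alpha_m*Em*(1-Vf))/E1 = 5.34 x 10^-6/K

5.34 x 10^-6/K
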